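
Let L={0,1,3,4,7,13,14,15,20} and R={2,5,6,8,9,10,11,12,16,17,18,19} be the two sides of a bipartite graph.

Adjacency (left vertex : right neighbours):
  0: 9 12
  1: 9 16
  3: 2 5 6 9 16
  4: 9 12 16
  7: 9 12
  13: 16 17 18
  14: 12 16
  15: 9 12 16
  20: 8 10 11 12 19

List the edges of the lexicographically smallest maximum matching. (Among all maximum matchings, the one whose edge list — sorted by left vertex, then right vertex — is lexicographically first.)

Lex-smallest maximum matching: {(0,9), (1,16), (3,2), (4,12), (13,17), (20,8)}

|M| = 6 (so the lex-smallest maximum matching has 6 edges)
process left vertices in ascending order; for each, take the smallest-labelled available neighbour that still permits 6 edges overall, or leave it unmatched if none does
lex-smallest matching: {0-9, 1-16, 3-2, 4-12, 13-17, 20-8}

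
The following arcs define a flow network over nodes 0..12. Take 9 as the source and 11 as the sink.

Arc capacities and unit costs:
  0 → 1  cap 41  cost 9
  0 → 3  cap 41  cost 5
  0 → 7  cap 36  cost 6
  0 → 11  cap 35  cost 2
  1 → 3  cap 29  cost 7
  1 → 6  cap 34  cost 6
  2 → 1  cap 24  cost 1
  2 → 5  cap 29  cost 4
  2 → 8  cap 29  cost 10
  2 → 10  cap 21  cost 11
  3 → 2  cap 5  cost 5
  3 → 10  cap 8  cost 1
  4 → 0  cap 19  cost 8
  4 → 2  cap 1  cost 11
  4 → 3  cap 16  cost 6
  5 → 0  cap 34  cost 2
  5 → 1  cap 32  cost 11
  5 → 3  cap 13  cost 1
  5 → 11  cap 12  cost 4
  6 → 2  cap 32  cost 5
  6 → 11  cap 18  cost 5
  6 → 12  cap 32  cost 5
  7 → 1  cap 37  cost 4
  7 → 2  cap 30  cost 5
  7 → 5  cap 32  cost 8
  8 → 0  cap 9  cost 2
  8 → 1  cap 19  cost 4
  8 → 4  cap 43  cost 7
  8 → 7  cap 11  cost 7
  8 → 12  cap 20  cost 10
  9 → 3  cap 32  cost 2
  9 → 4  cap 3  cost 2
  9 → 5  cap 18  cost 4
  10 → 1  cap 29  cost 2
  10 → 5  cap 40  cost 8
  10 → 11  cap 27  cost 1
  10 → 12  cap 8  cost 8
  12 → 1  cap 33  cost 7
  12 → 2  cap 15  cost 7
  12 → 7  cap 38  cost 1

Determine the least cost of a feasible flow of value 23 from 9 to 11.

Minimum cost for 23 units: 152

shortest-cost path #1: 9→3→10→11 push 8 @ unit cost 4 (adds 32)
shortest-cost path #2: 9→5→11 push 12 @ unit cost 8 (adds 96)
shortest-cost path #3: 9→5→0→11 push 3 @ unit cost 8 (adds 24)
total cost = 152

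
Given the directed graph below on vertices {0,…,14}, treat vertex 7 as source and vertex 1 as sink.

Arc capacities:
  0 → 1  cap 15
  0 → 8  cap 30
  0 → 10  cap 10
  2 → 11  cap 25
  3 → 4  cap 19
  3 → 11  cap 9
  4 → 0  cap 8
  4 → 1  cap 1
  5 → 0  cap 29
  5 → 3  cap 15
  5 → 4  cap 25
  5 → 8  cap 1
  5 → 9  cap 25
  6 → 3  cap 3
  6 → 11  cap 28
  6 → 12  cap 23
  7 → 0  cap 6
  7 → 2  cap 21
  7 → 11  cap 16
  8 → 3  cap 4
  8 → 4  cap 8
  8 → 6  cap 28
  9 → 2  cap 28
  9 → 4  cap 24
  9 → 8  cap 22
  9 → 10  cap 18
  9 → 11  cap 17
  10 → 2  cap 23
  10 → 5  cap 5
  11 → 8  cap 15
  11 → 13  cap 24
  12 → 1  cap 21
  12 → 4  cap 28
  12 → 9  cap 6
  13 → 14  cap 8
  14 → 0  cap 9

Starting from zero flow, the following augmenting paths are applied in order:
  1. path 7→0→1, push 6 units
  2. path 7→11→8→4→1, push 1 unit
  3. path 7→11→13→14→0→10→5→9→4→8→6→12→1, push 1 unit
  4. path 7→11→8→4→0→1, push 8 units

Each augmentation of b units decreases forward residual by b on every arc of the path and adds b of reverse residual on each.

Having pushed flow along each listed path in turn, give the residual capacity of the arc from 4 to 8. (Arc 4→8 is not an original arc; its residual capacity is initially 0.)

after path 1 (7→0→1, push 6): res(4,8)=0
after path 2 (7→11→8→4→1, push 1): res(4,8)=1
after path 3 (7→11→13→14→0→10→5→9→4→8→6→12→1, push 1): res(4,8)=0
after path 4 (7→11→8→4→0→1, push 8): res(4,8)=8

Residual capacity of (4,8): 8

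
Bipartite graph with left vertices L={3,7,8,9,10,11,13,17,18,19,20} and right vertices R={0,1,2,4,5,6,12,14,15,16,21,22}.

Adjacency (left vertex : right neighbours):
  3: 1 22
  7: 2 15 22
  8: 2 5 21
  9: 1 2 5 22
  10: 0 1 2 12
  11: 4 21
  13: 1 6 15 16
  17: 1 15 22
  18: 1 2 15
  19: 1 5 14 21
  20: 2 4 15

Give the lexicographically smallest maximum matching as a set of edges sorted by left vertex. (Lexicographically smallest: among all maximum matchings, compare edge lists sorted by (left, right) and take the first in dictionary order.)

Lex-smallest maximum matching: {(3,1), (7,2), (8,5), (9,22), (10,0), (11,21), (13,6), (17,15), (19,14), (20,4)}

|M| = 10 (so the lex-smallest maximum matching has 10 edges)
process left vertices in ascending order; for each, take the smallest-labelled available neighbour that still permits 10 edges overall, or leave it unmatched if none does
lex-smallest matching: {3-1, 7-2, 8-5, 9-22, 10-0, 11-21, 13-6, 17-15, 19-14, 20-4}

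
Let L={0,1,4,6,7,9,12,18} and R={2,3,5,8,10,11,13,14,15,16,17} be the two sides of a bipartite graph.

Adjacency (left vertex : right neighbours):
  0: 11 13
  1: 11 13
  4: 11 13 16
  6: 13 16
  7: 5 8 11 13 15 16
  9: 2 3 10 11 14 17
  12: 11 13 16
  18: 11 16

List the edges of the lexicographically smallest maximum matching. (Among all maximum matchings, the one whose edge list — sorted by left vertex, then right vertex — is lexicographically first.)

Lex-smallest maximum matching: {(0,11), (1,13), (4,16), (7,5), (9,2)}

|M| = 5 (so the lex-smallest maximum matching has 5 edges)
process left vertices in ascending order; for each, take the smallest-labelled available neighbour that still permits 5 edges overall, or leave it unmatched if none does
lex-smallest matching: {0-11, 1-13, 4-16, 7-5, 9-2}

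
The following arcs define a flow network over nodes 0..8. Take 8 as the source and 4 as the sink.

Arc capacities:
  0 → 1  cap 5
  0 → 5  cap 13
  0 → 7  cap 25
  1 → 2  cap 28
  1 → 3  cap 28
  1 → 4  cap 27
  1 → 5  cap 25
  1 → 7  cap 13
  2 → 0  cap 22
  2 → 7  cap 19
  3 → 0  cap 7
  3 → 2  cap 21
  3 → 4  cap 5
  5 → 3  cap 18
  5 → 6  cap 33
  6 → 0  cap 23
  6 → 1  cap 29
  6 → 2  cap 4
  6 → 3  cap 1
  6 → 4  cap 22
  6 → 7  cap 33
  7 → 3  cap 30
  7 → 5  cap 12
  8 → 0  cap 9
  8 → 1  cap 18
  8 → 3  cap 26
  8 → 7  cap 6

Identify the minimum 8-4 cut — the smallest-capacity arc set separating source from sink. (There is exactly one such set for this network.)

augment #1: 8→1→4 push 18
augment #2: 8→3→4 push 5
augment #3: 8→0→1→4 push 5
augment #4: 8→0→5→6→4 push 4
augment #5: 8→7→5→6→4 push 6
augment #6: 8→3→0→5→6→4 push 7
augment #7: 8→3→2→0→5→6→4 push 2
augment #8: 8→3→2→7→5→6→4 push 3
augment #9: 8→3→2→7→5→6→1→4 push 3
max flow = 53; residual-reachable set from 8 gives S-side
cut edges (S→T): {(0,1), (0,5), (3,4), (7,5), (8,1)} total cap 53

Min-cut arcs: {(0,1), (0,5), (3,4), (7,5), (8,1)} (total capacity 53)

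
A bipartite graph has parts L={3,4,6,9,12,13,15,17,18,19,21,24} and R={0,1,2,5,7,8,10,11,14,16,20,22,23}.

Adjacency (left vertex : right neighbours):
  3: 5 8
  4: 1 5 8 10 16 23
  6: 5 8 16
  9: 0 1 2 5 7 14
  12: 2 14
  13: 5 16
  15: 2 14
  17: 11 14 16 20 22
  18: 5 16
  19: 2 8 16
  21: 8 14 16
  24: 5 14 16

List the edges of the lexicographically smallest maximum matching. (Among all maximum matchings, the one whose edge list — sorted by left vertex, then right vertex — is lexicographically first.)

|M| = 8 (so the lex-smallest maximum matching has 8 edges)
process left vertices in ascending order; for each, take the smallest-labelled available neighbour that still permits 8 edges overall, or leave it unmatched if none does
lex-smallest matching: {3-5, 4-1, 6-8, 9-0, 12-2, 13-16, 15-14, 17-11}

Lex-smallest maximum matching: {(3,5), (4,1), (6,8), (9,0), (12,2), (13,16), (15,14), (17,11)}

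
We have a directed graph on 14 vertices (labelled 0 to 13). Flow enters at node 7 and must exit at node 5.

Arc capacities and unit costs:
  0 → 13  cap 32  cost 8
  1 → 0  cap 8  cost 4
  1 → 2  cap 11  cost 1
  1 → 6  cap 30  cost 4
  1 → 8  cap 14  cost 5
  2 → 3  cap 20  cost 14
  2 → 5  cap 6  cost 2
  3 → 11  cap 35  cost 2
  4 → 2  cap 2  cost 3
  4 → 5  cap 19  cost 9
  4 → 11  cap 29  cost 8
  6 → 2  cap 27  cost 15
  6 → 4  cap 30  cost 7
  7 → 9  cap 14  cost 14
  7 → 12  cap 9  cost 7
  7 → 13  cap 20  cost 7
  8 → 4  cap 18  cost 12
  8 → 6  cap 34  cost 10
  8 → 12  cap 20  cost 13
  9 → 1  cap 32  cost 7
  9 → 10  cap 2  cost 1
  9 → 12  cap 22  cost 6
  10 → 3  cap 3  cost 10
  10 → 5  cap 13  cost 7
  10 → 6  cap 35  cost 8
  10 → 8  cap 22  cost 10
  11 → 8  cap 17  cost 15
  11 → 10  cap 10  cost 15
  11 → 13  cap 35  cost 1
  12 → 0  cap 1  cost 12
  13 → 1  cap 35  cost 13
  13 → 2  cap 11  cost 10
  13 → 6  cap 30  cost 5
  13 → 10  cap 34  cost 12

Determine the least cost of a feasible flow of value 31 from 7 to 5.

Minimum cost for 31 units: 849

shortest-cost path #1: 7→13→2→5 push 6 @ unit cost 19 (adds 114)
shortest-cost path #2: 7→9→10→5 push 2 @ unit cost 22 (adds 44)
shortest-cost path #3: 7→13→10→5 push 11 @ unit cost 26 (adds 286)
shortest-cost path #4: 7→13→6→4→5 push 3 @ unit cost 28 (adds 84)
shortest-cost path #5: 7→9→1→2→13→6→4→5 push 6 @ unit cost 33 (adds 198)
shortest-cost path #6: 7→9→1→6→4→5 push 3 @ unit cost 41 (adds 123)
total cost = 849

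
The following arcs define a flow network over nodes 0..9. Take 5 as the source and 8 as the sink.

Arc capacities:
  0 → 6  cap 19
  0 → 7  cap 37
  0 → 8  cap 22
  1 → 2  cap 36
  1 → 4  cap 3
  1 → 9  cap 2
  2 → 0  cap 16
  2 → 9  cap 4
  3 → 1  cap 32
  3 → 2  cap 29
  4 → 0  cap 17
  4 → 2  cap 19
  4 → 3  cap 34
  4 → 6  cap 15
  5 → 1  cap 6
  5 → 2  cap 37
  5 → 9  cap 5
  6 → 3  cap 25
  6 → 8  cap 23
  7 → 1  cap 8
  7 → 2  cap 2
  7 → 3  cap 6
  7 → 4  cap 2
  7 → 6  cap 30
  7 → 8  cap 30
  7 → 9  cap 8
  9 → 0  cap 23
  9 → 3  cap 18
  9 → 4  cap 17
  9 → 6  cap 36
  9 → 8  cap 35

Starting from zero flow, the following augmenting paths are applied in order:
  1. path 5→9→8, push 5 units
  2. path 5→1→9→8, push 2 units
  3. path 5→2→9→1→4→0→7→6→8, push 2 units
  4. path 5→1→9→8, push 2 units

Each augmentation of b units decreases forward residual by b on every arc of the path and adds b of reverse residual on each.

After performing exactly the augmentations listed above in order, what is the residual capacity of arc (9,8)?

Residual capacity of (9,8): 26

after path 1 (5→9→8, push 5): res(9,8)=30
after path 2 (5→1→9→8, push 2): res(9,8)=28
after path 3 (5→2→9→1→4→0→7→6→8, push 2): res(9,8)=28
after path 4 (5→1→9→8, push 2): res(9,8)=26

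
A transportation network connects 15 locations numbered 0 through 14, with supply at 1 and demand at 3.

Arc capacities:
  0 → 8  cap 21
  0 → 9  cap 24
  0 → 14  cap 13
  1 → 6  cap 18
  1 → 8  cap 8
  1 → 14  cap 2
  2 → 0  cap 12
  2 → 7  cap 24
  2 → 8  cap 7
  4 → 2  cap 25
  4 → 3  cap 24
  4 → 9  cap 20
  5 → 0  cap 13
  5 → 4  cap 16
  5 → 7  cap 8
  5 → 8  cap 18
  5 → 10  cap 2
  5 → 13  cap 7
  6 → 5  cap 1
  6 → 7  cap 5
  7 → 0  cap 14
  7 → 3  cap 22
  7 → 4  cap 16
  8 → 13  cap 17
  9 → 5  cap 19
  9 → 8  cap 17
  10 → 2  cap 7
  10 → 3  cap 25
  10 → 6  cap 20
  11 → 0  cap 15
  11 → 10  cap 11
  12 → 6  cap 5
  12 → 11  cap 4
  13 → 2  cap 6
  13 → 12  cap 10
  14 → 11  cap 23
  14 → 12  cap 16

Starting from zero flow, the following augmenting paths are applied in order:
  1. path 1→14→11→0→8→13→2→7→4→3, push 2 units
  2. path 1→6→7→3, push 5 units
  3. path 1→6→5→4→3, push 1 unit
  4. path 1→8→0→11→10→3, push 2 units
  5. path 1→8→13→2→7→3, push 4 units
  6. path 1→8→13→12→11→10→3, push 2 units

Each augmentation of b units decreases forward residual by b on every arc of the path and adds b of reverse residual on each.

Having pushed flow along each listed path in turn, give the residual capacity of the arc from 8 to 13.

Residual capacity of (8,13): 9

after path 1 (1→14→11→0→8→13→2→7→4→3, push 2): res(8,13)=15
after path 2 (1→6→7→3, push 5): res(8,13)=15
after path 3 (1→6→5→4→3, push 1): res(8,13)=15
after path 4 (1→8→0→11→10→3, push 2): res(8,13)=15
after path 5 (1→8→13→2→7→3, push 4): res(8,13)=11
after path 6 (1→8→13→12→11→10→3, push 2): res(8,13)=9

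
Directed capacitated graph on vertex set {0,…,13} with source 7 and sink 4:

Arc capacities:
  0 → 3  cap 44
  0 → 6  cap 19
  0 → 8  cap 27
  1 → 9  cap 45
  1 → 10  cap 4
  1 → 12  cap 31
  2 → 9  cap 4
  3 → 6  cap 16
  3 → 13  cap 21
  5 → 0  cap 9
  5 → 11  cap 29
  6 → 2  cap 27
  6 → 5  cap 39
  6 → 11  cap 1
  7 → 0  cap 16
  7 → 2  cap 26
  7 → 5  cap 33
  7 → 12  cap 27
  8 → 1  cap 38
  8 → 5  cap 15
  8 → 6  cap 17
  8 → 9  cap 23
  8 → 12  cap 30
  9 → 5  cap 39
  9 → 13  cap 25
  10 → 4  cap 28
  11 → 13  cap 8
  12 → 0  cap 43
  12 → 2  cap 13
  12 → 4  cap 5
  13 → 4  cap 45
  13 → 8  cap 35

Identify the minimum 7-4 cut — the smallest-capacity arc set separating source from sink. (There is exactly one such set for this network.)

Min-cut arcs: {(1,10), (12,4), (13,4)} (total capacity 54)

augment #1: 7→12→4 push 5
augment #2: 7→0→3→13→4 push 16
augment #3: 7→2→9→13→4 push 4
augment #4: 7→5→11→13→4 push 8
augment #5: 7→5→0→3→13→4 push 5
augment #6: 7→5→0→8→1→10→4 push 4
augment #7: 7→12→0→8→9→13→4 push 12
max flow = 54; residual-reachable set from 7 gives S-side
cut edges (S→T): {(1,10), (12,4), (13,4)} total cap 54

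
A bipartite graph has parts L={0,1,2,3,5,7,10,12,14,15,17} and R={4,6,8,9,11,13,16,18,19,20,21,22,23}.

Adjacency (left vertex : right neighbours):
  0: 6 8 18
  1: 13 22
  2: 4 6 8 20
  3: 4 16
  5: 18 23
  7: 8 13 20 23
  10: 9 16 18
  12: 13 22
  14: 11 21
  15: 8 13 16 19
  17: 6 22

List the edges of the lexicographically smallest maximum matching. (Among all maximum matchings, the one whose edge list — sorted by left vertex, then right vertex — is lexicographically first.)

|M| = 11 (so the lex-smallest maximum matching has 11 edges)
process left vertices in ascending order; for each, take the smallest-labelled available neighbour that still permits 11 edges overall, or leave it unmatched if none does
lex-smallest matching: {0-8, 1-13, 2-4, 3-16, 5-18, 7-20, 10-9, 12-22, 14-11, 15-19, 17-6}

Lex-smallest maximum matching: {(0,8), (1,13), (2,4), (3,16), (5,18), (7,20), (10,9), (12,22), (14,11), (15,19), (17,6)}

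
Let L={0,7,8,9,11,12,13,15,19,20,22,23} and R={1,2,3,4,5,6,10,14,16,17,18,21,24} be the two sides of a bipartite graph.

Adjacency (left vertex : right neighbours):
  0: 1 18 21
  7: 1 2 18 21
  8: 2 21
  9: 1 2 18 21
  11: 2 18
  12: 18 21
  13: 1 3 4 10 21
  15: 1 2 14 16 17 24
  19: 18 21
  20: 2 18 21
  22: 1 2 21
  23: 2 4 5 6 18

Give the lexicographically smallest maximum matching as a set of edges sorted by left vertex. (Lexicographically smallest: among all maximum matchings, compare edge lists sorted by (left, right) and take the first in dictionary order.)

|M| = 7 (so the lex-smallest maximum matching has 7 edges)
process left vertices in ascending order; for each, take the smallest-labelled available neighbour that still permits 7 edges overall, or leave it unmatched if none does
lex-smallest matching: {0-1, 7-2, 8-21, 9-18, 13-3, 15-14, 23-4}

Lex-smallest maximum matching: {(0,1), (7,2), (8,21), (9,18), (13,3), (15,14), (23,4)}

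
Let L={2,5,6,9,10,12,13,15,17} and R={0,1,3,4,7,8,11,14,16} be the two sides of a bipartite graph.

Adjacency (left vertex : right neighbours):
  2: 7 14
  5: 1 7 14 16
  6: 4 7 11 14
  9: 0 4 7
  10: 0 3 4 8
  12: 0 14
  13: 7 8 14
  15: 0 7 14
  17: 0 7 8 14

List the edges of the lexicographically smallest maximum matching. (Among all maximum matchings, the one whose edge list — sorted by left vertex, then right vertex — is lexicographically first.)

Lex-smallest maximum matching: {(2,7), (5,1), (6,11), (9,4), (10,3), (12,0), (13,8), (15,14)}

|M| = 8 (so the lex-smallest maximum matching has 8 edges)
process left vertices in ascending order; for each, take the smallest-labelled available neighbour that still permits 8 edges overall, or leave it unmatched if none does
lex-smallest matching: {2-7, 5-1, 6-11, 9-4, 10-3, 12-0, 13-8, 15-14}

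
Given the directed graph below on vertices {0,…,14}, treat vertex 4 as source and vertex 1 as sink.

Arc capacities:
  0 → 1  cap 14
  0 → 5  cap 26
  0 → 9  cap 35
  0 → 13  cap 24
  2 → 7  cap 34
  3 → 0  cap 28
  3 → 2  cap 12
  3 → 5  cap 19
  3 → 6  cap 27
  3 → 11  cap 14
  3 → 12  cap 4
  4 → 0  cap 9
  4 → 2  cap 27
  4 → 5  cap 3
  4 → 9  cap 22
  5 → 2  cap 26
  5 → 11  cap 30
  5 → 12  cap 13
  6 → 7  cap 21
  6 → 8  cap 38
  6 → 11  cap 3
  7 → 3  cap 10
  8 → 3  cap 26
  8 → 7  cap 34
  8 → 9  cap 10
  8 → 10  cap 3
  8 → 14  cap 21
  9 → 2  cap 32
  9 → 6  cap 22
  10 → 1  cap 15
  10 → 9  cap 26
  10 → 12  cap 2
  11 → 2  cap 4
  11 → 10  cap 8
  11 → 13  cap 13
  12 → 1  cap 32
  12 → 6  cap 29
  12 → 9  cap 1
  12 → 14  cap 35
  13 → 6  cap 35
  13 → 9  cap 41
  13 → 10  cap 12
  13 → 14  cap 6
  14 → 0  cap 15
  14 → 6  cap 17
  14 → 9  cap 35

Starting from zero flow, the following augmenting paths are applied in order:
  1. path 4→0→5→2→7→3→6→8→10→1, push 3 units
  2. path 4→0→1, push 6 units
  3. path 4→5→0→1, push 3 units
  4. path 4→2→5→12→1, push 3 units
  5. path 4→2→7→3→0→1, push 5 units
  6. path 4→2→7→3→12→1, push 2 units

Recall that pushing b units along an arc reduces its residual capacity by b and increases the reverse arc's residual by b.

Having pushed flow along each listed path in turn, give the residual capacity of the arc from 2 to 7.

Residual capacity of (2,7): 24

after path 1 (4→0→5→2→7→3→6→8→10→1, push 3): res(2,7)=31
after path 2 (4→0→1, push 6): res(2,7)=31
after path 3 (4→5→0→1, push 3): res(2,7)=31
after path 4 (4→2→5→12→1, push 3): res(2,7)=31
after path 5 (4→2→7→3→0→1, push 5): res(2,7)=26
after path 6 (4→2→7→3→12→1, push 2): res(2,7)=24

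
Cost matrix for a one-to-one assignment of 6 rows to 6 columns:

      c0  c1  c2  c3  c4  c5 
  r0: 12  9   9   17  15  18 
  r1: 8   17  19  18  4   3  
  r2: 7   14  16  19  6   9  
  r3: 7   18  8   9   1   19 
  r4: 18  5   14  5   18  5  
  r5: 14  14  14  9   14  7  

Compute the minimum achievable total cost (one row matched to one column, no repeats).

optimal assignment: row0→col2 (cost 9), row1→col5 (cost 3), row2→col0 (cost 7), row3→col4 (cost 1), row4→col1 (cost 5), row5→col3 (cost 9)
total = 9 + 3 + 7 + 1 + 5 + 9 = 34

Minimum assignment cost: 34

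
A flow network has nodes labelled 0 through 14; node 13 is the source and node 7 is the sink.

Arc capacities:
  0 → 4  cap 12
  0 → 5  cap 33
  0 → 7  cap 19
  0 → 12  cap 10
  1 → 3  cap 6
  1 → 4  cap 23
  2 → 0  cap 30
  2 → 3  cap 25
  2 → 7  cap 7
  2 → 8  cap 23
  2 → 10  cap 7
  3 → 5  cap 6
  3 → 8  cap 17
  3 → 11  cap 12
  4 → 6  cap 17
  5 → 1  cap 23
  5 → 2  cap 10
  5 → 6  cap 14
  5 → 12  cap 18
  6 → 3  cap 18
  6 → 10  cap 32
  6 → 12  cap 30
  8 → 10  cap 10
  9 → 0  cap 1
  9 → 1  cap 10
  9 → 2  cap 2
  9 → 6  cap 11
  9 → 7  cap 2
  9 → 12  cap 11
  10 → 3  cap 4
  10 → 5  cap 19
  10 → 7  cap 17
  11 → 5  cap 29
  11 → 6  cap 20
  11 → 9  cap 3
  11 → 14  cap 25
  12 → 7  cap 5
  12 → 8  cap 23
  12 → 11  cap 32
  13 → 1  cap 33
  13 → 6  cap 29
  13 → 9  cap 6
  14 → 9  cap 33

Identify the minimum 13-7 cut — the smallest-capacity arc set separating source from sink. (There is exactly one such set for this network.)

augment #1: 13→9→7 push 2
augment #2: 13→6→10→7 push 17
augment #3: 13→6→12→7 push 5
augment #4: 13→9→0→7 push 1
augment #5: 13→9→2→7 push 2
augment #6: 13→1→3→5→2→7 push 5
augment #7: 13→1→3→5→2→0→7 push 1
augment #8: 13→6→10→5→2→0→7 push 4
max flow = 37; residual-reachable set from 13 gives S-side
cut edges (S→T): {(5,2), (9,0), (9,2), (9,7), (10,7), (12,7)} total cap 37

Min-cut arcs: {(5,2), (9,0), (9,2), (9,7), (10,7), (12,7)} (total capacity 37)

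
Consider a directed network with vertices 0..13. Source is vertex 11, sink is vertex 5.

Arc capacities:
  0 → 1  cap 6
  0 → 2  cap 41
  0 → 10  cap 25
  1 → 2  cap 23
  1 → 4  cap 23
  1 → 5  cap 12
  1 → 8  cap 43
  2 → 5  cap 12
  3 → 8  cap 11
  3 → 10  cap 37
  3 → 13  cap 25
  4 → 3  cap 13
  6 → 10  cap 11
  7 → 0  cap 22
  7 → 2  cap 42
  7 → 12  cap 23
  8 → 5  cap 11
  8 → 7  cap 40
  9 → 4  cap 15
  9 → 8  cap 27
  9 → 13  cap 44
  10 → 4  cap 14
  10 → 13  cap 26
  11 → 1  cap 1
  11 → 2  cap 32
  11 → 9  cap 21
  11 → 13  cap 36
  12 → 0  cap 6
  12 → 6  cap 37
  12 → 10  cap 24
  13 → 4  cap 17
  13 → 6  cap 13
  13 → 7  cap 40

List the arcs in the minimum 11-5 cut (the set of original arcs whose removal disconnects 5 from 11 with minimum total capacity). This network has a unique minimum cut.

Min-cut arcs: {(0,1), (2,5), (8,5), (11,1)} (total capacity 30)

augment #1: 11→1→5 push 1
augment #2: 11→2→5 push 12
augment #3: 11→9→8→5 push 11
augment #4: 11→13→7→0→1→5 push 6
max flow = 30; residual-reachable set from 11 gives S-side
cut edges (S→T): {(0,1), (2,5), (8,5), (11,1)} total cap 30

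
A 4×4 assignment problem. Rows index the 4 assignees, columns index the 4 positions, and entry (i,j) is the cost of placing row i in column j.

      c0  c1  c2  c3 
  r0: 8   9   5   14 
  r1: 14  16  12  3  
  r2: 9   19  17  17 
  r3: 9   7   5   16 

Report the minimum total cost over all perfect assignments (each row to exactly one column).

Minimum assignment cost: 24

optimal assignment: row0→col2 (cost 5), row1→col3 (cost 3), row2→col0 (cost 9), row3→col1 (cost 7)
total = 5 + 3 + 9 + 7 = 24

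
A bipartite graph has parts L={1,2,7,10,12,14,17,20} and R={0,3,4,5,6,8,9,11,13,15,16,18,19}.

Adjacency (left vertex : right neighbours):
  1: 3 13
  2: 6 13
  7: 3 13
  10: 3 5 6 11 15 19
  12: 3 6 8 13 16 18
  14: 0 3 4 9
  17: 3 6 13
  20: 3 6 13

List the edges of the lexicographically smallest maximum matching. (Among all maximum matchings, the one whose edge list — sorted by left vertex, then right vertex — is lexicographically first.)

Lex-smallest maximum matching: {(1,3), (2,6), (7,13), (10,5), (12,8), (14,0)}

|M| = 6 (so the lex-smallest maximum matching has 6 edges)
process left vertices in ascending order; for each, take the smallest-labelled available neighbour that still permits 6 edges overall, or leave it unmatched if none does
lex-smallest matching: {1-3, 2-6, 7-13, 10-5, 12-8, 14-0}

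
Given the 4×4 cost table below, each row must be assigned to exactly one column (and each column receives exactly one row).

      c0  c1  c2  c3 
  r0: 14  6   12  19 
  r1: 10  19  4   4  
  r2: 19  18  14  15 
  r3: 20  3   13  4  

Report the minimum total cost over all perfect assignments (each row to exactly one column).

Minimum assignment cost: 33

optimal assignment: row0→col1 (cost 6), row1→col2 (cost 4), row2→col0 (cost 19), row3→col3 (cost 4)
total = 6 + 4 + 19 + 4 = 33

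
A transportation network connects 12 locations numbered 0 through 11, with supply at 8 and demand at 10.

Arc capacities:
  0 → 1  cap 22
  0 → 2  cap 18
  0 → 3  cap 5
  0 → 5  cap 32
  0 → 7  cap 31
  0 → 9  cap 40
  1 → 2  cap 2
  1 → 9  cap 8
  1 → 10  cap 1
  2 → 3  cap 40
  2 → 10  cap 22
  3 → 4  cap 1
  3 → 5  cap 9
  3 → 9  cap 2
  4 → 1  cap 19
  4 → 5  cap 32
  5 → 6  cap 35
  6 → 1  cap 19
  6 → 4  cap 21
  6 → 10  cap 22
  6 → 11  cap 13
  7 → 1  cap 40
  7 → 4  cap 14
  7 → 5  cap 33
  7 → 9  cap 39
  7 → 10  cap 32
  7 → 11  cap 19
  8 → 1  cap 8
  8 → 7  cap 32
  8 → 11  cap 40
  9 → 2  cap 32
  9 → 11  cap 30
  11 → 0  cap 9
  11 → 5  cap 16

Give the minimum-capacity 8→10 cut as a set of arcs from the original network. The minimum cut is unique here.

Min-cut arcs: {(8,1), (8,7), (11,0), (11,5)} (total capacity 65)

augment #1: 8→1→10 push 1
augment #2: 8→7→10 push 32
augment #3: 8→1→2→10 push 2
augment #4: 8→1→9→2→10 push 5
augment #5: 8→11→0→2→10 push 9
augment #6: 8→11→5→6→10 push 16
max flow = 65; residual-reachable set from 8 gives S-side
cut edges (S→T): {(8,1), (8,7), (11,0), (11,5)} total cap 65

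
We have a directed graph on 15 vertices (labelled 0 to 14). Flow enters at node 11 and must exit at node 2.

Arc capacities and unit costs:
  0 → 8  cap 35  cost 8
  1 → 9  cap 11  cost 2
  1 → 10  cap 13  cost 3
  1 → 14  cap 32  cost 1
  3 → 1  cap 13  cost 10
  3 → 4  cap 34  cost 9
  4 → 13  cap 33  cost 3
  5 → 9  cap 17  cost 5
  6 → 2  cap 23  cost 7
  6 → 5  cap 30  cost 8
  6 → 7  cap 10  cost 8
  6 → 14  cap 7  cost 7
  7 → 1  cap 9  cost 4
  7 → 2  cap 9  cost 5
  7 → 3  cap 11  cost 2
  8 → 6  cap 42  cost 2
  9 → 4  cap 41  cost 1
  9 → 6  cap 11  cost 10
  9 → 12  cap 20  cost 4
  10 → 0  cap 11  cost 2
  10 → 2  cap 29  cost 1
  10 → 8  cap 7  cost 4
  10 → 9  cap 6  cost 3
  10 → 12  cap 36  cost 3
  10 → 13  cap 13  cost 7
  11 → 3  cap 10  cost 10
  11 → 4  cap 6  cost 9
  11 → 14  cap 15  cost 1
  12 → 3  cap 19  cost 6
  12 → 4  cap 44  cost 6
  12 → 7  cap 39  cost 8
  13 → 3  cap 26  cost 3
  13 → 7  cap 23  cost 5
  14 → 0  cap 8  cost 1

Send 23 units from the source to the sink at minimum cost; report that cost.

shortest-cost path #1: 11→14→0→8→6→2 push 8 @ unit cost 19 (adds 152)
shortest-cost path #2: 11→4→13→7→2 push 6 @ unit cost 22 (adds 132)
shortest-cost path #3: 11→3→1→10→2 push 9 @ unit cost 24 (adds 216)
total cost = 500

Minimum cost for 23 units: 500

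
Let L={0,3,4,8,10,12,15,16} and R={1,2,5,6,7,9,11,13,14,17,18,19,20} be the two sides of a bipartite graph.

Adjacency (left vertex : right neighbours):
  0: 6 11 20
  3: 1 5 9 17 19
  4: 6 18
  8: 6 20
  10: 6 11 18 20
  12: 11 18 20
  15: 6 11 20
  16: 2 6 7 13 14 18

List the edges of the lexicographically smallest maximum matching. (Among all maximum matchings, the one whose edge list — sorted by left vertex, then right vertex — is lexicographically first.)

Lex-smallest maximum matching: {(0,6), (3,1), (4,18), (8,20), (10,11), (16,2)}

|M| = 6 (so the lex-smallest maximum matching has 6 edges)
process left vertices in ascending order; for each, take the smallest-labelled available neighbour that still permits 6 edges overall, or leave it unmatched if none does
lex-smallest matching: {0-6, 3-1, 4-18, 8-20, 10-11, 16-2}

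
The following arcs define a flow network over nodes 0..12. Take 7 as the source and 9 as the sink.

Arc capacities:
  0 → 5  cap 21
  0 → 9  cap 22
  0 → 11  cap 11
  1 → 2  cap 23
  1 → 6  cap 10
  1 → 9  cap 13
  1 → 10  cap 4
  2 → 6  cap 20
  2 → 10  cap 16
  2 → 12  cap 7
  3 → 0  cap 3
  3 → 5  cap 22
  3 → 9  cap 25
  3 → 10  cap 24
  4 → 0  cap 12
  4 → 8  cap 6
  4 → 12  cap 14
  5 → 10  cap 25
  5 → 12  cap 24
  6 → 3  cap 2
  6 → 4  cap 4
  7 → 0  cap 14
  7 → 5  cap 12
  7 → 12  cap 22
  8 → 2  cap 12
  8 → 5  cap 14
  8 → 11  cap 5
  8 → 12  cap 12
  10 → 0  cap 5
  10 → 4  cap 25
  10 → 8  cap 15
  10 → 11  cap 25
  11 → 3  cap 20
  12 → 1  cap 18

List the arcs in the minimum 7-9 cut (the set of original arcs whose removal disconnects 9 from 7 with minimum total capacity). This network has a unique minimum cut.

Min-cut arcs: {(7,0), (7,5), (12,1)} (total capacity 44)

augment #1: 7→0→9 push 14
augment #2: 7→12→1→9 push 13
augment #3: 7→5→10→0→9 push 5
augment #4: 7→5→10→4→0→9 push 3
augment #5: 7→5→10→11→3→9 push 4
augment #6: 7→12→1→6→3→9 push 2
augment #7: 7→12→1→10→11→3→9 push 3
max flow = 44; residual-reachable set from 7 gives S-side
cut edges (S→T): {(7,0), (7,5), (12,1)} total cap 44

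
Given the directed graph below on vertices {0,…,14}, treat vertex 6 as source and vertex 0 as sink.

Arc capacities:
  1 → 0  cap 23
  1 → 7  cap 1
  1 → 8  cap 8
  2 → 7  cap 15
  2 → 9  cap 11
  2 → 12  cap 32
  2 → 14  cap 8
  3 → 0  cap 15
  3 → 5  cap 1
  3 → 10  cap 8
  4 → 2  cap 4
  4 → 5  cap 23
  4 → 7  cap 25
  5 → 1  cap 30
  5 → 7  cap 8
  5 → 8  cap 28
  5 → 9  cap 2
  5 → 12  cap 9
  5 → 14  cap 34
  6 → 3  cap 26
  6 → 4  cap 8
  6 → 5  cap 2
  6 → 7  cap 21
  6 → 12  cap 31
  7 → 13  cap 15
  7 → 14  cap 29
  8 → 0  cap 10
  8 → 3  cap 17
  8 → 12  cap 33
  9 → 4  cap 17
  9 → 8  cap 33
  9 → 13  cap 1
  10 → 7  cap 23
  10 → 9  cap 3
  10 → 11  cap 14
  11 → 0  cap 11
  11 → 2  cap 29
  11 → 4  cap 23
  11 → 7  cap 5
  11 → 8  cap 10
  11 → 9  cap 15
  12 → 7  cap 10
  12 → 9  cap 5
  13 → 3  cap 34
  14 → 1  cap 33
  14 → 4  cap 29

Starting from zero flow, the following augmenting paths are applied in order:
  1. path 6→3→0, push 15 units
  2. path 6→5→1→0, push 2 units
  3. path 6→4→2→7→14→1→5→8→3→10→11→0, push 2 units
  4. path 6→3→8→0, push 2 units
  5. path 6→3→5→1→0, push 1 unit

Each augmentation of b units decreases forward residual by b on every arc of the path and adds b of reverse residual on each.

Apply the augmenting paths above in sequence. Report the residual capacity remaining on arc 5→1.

Residual capacity of (5,1): 29

after path 1 (6→3→0, push 15): res(5,1)=30
after path 2 (6→5→1→0, push 2): res(5,1)=28
after path 3 (6→4→2→7→14→1→5→8→3→10→11→0, push 2): res(5,1)=30
after path 4 (6→3→8→0, push 2): res(5,1)=30
after path 5 (6→3→5→1→0, push 1): res(5,1)=29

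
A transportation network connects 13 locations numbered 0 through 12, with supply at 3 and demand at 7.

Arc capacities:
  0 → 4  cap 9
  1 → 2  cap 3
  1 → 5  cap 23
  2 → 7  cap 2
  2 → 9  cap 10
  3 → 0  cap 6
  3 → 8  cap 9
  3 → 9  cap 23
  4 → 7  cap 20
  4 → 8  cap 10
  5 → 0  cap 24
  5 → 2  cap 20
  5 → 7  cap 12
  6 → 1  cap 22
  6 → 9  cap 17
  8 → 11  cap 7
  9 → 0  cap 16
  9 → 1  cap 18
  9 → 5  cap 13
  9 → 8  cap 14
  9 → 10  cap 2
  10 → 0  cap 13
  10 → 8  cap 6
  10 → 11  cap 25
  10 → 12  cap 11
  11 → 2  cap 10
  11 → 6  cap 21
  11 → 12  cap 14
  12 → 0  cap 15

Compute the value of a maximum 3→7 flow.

Maximum flow value: 23

augment #1: 3→0→4→7 bottleneck 6, total now 6
augment #2: 3→9→5→7 bottleneck 12, total now 18
augment #3: 3→8→11→2→7 bottleneck 2, total now 20
augment #4: 3→9→0→4→7 bottleneck 3, total now 23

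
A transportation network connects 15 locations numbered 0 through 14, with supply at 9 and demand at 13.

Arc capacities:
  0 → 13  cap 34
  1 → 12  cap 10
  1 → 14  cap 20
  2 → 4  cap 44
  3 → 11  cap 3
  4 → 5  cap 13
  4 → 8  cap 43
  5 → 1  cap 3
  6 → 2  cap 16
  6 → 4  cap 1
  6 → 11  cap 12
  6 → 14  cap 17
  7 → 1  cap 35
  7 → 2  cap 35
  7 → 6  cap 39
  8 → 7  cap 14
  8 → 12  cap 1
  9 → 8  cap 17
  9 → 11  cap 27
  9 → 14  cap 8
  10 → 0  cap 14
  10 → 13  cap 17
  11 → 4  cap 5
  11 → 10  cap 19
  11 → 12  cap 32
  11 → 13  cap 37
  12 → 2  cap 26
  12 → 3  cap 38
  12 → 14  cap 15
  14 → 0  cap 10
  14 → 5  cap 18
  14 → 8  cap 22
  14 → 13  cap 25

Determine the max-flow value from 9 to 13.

Maximum flow value: 50

augment #1: 9→11→13 bottleneck 27, total now 27
augment #2: 9→14→13 bottleneck 8, total now 35
augment #3: 9→8→12→14→13 bottleneck 1, total now 36
augment #4: 9→8→7→1→14→13 bottleneck 14, total now 50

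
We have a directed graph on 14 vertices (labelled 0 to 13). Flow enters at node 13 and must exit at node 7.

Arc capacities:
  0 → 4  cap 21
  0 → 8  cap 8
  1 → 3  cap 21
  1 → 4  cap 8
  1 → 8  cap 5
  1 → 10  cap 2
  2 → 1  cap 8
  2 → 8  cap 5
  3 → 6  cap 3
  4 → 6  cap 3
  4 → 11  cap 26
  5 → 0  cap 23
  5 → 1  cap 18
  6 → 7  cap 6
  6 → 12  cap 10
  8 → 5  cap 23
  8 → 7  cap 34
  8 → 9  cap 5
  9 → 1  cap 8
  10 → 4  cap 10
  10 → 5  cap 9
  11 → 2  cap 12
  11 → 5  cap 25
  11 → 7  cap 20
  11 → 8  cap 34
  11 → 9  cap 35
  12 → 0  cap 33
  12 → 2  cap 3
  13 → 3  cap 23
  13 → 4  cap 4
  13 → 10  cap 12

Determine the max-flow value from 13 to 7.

augment #1: 13→3→6→7 bottleneck 3, total now 3
augment #2: 13→4→6→7 bottleneck 3, total now 6
augment #3: 13→4→11→7 bottleneck 1, total now 7
augment #4: 13→10→4→11→7 bottleneck 10, total now 17
augment #5: 13→10→5→0→8→7 bottleneck 2, total now 19

Maximum flow value: 19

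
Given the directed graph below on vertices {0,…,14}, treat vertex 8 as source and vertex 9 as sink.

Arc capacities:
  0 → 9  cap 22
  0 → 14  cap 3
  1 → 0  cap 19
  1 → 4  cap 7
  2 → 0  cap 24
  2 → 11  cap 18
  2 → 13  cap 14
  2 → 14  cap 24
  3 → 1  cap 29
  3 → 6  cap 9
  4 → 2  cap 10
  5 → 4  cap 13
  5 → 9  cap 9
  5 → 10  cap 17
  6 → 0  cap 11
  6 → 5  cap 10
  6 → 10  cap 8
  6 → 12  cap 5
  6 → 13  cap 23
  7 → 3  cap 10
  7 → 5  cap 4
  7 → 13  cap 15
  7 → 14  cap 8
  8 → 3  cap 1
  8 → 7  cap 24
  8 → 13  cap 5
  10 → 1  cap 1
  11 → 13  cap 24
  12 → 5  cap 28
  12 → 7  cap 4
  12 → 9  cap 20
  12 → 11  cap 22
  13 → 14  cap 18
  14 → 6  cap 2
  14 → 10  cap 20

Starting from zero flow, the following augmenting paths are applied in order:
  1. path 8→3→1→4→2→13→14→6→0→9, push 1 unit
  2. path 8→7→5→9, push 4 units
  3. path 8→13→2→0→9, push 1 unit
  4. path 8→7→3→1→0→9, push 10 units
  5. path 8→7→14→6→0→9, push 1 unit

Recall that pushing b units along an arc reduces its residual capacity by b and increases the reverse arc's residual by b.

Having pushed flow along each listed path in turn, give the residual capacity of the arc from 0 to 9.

after path 1 (8→3→1→4→2→13→14→6→0→9, push 1): res(0,9)=21
after path 2 (8→7→5→9, push 4): res(0,9)=21
after path 3 (8→13→2→0→9, push 1): res(0,9)=20
after path 4 (8→7→3→1→0→9, push 10): res(0,9)=10
after path 5 (8→7→14→6→0→9, push 1): res(0,9)=9

Residual capacity of (0,9): 9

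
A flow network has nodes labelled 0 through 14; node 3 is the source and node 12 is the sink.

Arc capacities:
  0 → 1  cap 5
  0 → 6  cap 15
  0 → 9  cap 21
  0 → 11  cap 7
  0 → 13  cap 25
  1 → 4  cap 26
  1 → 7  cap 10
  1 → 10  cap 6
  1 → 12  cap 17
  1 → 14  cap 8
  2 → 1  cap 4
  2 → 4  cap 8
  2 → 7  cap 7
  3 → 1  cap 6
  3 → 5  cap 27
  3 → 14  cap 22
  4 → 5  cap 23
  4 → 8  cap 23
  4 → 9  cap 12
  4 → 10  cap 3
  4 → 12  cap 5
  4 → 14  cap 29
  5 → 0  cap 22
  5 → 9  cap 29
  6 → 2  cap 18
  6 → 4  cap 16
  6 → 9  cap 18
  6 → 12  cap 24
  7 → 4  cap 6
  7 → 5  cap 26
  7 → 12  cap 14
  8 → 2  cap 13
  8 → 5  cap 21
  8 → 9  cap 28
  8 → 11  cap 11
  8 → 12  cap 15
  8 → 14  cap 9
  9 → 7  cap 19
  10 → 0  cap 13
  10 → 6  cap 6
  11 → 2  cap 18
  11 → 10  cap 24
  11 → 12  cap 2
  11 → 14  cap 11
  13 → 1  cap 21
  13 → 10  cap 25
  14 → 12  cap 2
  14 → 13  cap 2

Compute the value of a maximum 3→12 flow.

Maximum flow value: 37

augment #1: 3→1→12 bottleneck 6, total now 6
augment #2: 3→14→12 bottleneck 2, total now 8
augment #3: 3→5→0→1→12 bottleneck 5, total now 13
augment #4: 3→5→0→6→12 bottleneck 15, total now 28
augment #5: 3→5→0→11→12 bottleneck 2, total now 30
augment #6: 3→5→9→7→12 bottleneck 5, total now 35
augment #7: 3→14→13→1→12 bottleneck 2, total now 37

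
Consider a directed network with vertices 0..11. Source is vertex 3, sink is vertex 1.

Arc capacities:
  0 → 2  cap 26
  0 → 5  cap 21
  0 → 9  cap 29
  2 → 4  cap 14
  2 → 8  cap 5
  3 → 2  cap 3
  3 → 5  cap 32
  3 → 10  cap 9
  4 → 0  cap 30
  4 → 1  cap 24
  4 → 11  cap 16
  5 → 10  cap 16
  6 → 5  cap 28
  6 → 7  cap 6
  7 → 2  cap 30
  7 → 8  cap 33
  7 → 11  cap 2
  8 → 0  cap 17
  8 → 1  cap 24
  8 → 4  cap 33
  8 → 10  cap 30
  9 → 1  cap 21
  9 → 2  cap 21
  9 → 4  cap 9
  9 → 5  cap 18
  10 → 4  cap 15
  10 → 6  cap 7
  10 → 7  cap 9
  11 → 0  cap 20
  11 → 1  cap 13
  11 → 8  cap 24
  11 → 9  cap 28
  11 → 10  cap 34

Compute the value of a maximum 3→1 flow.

augment #1: 3→2→4→1 bottleneck 3, total now 3
augment #2: 3→10→4→1 bottleneck 9, total now 12
augment #3: 3→5→10→4→1 bottleneck 6, total now 18
augment #4: 3→5→10→7→8→1 bottleneck 9, total now 27
augment #5: 3→5→10→6→7→8→1 bottleneck 1, total now 28

Maximum flow value: 28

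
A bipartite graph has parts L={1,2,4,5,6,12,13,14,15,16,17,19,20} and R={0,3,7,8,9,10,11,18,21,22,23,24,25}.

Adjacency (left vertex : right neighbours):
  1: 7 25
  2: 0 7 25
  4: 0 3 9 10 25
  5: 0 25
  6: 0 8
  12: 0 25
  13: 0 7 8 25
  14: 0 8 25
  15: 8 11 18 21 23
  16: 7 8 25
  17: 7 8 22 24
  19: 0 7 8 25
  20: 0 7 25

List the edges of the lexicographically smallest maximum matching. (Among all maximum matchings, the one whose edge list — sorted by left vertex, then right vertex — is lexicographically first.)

Lex-smallest maximum matching: {(1,7), (2,0), (4,3), (5,25), (6,8), (15,11), (17,22)}

|M| = 7 (so the lex-smallest maximum matching has 7 edges)
process left vertices in ascending order; for each, take the smallest-labelled available neighbour that still permits 7 edges overall, or leave it unmatched if none does
lex-smallest matching: {1-7, 2-0, 4-3, 5-25, 6-8, 15-11, 17-22}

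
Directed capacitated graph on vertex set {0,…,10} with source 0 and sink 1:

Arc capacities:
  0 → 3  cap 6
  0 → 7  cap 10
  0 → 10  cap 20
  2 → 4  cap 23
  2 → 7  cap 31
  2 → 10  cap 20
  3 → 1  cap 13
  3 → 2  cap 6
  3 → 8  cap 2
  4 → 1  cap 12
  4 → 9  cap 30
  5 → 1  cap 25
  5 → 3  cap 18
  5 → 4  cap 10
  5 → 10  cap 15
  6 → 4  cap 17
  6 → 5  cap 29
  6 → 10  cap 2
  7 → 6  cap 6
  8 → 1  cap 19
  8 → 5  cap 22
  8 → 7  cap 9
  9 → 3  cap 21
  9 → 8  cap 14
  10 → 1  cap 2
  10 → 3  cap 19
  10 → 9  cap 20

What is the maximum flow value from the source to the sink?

Maximum flow value: 32

augment #1: 0→3→1 bottleneck 6, total now 6
augment #2: 0→10→1 bottleneck 2, total now 8
augment #3: 0→10→3→1 bottleneck 7, total now 15
augment #4: 0→7→6→4→1 bottleneck 6, total now 21
augment #5: 0→10→3→8→1 bottleneck 2, total now 23
augment #6: 0→10→9→8→1 bottleneck 9, total now 32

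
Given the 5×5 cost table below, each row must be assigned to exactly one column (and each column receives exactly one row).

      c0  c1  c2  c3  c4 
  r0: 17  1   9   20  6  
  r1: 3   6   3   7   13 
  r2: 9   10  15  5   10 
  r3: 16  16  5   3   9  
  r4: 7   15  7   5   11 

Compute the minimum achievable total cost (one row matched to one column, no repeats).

one of 3 optimal assignments: row0→col1 (cost 1), row1→col0 (cost 3), row2→col4 (cost 10), row3→col2 (cost 5), row4→col3 (cost 5)
total = 1 + 3 + 10 + 5 + 5 = 24

Minimum assignment cost: 24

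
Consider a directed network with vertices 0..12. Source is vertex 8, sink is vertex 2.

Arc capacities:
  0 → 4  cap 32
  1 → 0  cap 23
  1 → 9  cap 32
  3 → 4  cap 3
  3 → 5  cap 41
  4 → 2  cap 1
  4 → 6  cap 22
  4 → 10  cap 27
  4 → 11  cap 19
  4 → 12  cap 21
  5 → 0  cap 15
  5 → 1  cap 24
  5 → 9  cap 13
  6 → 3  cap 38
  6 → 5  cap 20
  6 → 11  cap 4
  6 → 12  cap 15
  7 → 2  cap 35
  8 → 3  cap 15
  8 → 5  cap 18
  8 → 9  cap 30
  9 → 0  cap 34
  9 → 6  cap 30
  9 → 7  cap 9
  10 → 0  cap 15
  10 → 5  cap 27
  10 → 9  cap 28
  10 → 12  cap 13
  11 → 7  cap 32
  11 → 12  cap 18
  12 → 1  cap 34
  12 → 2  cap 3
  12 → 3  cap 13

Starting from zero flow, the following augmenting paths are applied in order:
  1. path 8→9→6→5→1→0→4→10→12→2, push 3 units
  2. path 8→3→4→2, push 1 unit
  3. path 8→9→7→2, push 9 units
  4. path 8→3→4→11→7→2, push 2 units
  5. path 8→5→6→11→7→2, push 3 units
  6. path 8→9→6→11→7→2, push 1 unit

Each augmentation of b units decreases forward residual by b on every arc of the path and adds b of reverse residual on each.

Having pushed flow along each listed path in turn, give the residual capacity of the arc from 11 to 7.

Residual capacity of (11,7): 26

after path 1 (8→9→6→5→1→0→4→10→12→2, push 3): res(11,7)=32
after path 2 (8→3→4→2, push 1): res(11,7)=32
after path 3 (8→9→7→2, push 9): res(11,7)=32
after path 4 (8→3→4→11→7→2, push 2): res(11,7)=30
after path 5 (8→5→6→11→7→2, push 3): res(11,7)=27
after path 6 (8→9→6→11→7→2, push 1): res(11,7)=26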